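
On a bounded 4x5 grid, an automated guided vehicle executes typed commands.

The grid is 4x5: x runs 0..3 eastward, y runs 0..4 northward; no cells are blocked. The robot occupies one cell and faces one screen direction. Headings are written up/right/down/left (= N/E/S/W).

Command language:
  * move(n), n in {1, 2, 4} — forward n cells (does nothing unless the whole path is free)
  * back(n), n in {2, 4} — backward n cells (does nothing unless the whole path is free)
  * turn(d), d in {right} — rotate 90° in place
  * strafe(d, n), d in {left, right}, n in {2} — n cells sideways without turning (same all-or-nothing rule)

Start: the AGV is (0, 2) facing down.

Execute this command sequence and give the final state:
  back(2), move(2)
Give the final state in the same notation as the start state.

start: (0, 2) facing down
step 1 (back(2)): (0, 4) facing down
step 2 (move(2)): (0, 2) facing down

(0, 2) facing down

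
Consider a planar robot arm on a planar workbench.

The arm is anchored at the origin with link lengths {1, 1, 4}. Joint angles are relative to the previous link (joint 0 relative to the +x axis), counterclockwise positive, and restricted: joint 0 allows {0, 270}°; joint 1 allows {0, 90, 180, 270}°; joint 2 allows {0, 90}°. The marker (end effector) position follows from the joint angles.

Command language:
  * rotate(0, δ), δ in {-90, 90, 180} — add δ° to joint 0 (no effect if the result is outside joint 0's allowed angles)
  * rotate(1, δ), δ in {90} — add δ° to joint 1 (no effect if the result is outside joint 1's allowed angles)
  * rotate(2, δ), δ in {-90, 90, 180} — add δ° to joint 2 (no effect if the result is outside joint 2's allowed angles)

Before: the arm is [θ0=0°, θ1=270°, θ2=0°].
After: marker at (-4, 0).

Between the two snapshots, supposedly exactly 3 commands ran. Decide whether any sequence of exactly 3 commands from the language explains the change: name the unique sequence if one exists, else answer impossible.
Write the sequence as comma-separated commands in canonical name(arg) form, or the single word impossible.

rotate(1, 90), rotate(1, 90), rotate(1, 90)

begin: [θ0=0°, θ1=270°, θ2=0°]
[1] after rotate(1, 90): [θ0=0°, θ1=0°, θ2=0°]
[2] after rotate(1, 90): [θ0=0°, θ1=90°, θ2=0°]
[3] after rotate(1, 90): [θ0=0°, θ1=180°, θ2=0°]
no other 3-command option fits: unique.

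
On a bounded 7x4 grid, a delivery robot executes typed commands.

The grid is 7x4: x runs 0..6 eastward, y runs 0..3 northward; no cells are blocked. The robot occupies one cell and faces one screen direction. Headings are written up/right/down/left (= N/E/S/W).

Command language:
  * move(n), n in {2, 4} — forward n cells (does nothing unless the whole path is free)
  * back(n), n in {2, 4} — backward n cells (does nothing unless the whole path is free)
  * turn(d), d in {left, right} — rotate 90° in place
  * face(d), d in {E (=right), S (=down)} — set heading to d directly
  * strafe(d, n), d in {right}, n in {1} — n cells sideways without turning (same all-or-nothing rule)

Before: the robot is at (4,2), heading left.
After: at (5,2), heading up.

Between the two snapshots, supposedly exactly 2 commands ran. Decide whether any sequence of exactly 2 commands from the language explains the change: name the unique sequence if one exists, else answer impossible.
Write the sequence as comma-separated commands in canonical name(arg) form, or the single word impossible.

turn(right), strafe(right, 1)

key: position moved to (5,2) AND the heading swung to N — translation plus rotation needed
initial: at (4,2), heading left
1. turn(right) → at (4,2), heading up
2. strafe(right, 1) → at (5,2), heading up
no other 2-command option fits: unique.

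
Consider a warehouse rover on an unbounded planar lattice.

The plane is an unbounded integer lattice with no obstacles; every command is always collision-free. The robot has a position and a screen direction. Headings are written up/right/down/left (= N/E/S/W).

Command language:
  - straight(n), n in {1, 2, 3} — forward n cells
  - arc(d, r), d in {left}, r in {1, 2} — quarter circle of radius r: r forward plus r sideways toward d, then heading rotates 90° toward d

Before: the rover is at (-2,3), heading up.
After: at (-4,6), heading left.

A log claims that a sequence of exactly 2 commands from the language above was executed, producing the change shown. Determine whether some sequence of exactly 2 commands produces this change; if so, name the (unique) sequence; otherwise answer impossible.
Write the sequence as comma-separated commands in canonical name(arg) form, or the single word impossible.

straight(1), arc(left, 2)

key: running arc(left, 2) before straight(1) would end elsewhere — order is forced
initial: at (-2,3), heading up
[1] after straight(1): at (-2,4), heading up
[2] after arc(left, 2): at (-4,6), heading left
uniquely the one of 25 2-step routes that fits.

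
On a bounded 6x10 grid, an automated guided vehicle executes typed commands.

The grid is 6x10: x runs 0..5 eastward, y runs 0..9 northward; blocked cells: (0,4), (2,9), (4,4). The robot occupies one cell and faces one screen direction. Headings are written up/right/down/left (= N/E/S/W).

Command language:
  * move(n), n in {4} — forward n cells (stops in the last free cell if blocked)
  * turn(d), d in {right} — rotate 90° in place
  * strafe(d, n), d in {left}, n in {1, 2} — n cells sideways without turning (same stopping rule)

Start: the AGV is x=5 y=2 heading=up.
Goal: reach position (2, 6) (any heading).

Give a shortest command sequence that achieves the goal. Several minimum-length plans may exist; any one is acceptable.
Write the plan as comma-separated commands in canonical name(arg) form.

strafe(left, 2), move(4), strafe(left, 1)

begin: x=5 y=2 heading=up
step 1 (strafe(left, 2)): x=3 y=2 heading=up
step 2 (move(4)): x=3 y=6 heading=up
step 3 (strafe(left, 1)): x=2 y=6 heading=up
minimal: 3 command(s), checked below 3.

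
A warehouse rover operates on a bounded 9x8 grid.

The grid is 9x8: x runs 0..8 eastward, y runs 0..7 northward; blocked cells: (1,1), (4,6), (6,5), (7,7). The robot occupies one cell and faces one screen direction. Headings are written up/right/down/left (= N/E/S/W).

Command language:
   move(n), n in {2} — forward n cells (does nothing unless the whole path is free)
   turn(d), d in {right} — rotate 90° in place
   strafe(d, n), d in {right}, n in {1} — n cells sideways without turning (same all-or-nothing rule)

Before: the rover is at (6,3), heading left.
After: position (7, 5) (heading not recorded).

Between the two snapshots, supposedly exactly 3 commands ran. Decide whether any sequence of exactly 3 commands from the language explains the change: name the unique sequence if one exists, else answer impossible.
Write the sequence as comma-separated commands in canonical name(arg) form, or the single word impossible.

turn(right), strafe(right, 1), move(2)

key: running move(2) before turn(right) would end elsewhere — order is forced
start: at (6,3), heading left
[1] after turn(right): at (6,3), heading up
[2] after strafe(right, 1): at (7,3), heading up
[3] after move(2): at (7,5), heading up
all 27 alternatives checked — unique.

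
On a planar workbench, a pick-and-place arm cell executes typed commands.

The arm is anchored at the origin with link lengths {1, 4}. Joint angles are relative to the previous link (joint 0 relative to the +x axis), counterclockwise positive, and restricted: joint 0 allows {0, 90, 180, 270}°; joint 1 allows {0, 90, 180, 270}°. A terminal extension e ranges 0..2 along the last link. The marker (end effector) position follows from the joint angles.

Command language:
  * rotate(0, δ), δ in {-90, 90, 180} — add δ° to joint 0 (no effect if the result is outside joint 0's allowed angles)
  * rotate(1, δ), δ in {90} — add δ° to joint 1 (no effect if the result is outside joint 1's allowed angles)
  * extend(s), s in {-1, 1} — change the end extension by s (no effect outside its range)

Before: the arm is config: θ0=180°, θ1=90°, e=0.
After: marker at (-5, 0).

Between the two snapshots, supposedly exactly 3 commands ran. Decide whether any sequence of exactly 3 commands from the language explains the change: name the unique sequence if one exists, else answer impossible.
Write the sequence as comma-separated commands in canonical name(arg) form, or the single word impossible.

begin: config: θ0=180°, θ1=90°, e=0
1. rotate(1, 90) → config: θ0=180°, θ1=180°, e=0
2. rotate(1, 90) → config: θ0=180°, θ1=270°, e=0
3. rotate(1, 90) → config: θ0=180°, θ1=0°, e=0
all 216 alternatives checked — unique.

rotate(1, 90), rotate(1, 90), rotate(1, 90)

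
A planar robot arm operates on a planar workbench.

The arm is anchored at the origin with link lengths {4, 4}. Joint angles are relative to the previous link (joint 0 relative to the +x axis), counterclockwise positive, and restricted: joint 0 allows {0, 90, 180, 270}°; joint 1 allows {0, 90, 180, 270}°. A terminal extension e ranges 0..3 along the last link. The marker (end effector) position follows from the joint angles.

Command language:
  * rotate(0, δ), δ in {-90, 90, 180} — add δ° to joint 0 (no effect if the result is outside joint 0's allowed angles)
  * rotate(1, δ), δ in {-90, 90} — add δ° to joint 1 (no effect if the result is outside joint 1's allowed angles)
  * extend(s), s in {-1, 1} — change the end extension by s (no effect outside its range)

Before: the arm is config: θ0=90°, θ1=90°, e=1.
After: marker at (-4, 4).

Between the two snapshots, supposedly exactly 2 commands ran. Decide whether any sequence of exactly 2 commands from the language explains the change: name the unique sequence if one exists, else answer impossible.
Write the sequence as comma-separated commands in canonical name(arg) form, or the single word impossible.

extend(-1), extend(-1)

initial: config: θ0=90°, θ1=90°, e=1
1. extend(-1) → config: θ0=90°, θ1=90°, e=0
2. extend(-1) → config: θ0=90°, θ1=90°, e=0
no rival 2-sequence matches.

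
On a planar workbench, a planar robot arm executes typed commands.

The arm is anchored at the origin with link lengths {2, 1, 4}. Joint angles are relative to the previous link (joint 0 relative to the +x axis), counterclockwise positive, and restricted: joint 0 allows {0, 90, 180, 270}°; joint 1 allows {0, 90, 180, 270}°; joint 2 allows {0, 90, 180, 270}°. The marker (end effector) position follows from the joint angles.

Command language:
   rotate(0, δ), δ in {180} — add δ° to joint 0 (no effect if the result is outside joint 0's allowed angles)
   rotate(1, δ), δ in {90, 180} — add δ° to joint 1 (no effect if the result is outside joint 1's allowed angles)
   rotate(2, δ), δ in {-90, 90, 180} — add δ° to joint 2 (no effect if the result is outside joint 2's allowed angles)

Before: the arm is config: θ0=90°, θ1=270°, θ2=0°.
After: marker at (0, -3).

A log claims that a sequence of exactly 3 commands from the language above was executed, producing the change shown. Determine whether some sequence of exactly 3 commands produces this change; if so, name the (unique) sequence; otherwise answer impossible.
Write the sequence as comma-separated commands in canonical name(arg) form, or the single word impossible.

start: config: θ0=90°, θ1=270°, θ2=0°
t=1 rotate(1, 90) ⇒ config: θ0=90°, θ1=0°, θ2=0°
t=2 rotate(1, 90) ⇒ config: θ0=90°, θ1=90°, θ2=0°
t=3 rotate(1, 90) ⇒ config: θ0=90°, θ1=180°, θ2=0°
uniquely the one of 216 3-step routes that fits.

rotate(1, 90), rotate(1, 90), rotate(1, 90)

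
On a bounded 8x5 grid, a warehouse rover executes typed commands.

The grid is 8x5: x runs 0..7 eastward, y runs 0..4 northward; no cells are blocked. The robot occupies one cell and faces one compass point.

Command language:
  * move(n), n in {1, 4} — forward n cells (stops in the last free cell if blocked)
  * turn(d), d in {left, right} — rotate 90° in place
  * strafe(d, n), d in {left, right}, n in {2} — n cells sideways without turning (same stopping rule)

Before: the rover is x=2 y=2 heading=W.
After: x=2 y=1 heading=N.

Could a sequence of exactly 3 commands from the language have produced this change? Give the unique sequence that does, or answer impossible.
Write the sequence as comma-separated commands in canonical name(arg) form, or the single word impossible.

strafe(left, 2), turn(right), move(1)

key: position moved to (2,1) AND the heading swung to N — translation plus rotation needed
from: x=2 y=2 heading=W
step 1 (strafe(left, 2)): x=2 y=0 heading=W
step 2 (turn(right)): x=2 y=0 heading=N
step 3 (move(1)): x=2 y=1 heading=N
all 216 alternatives checked — unique.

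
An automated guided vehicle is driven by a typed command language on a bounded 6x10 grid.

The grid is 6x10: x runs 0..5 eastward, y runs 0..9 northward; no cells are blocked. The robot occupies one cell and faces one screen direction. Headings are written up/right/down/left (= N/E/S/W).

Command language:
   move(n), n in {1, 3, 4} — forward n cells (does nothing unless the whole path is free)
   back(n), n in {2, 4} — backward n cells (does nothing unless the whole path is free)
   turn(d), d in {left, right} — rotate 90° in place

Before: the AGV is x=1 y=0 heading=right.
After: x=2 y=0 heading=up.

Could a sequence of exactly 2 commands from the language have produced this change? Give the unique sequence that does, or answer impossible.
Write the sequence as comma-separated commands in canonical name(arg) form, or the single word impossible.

key: cell and facing (now N) both changed — the 2 commands mix motion and turning
start: x=1 y=0 heading=right
1. move(1) → x=2 y=0 heading=right
2. turn(left) → x=2 y=0 heading=up
uniquely the one of 49 2-step routes that fits.

move(1), turn(left)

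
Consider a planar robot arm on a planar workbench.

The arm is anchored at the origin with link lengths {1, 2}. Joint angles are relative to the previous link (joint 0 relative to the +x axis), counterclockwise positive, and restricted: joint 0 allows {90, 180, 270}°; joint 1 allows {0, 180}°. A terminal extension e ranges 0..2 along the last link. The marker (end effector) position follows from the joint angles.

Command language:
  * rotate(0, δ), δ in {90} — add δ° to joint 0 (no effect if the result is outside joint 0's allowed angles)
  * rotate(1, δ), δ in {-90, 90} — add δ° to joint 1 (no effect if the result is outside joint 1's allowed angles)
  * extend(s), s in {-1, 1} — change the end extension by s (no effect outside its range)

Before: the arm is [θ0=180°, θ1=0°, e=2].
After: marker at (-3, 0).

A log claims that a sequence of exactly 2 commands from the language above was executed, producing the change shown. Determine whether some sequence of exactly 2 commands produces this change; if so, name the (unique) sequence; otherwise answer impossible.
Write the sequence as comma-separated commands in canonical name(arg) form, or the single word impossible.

extend(-1), extend(-1)

begin: [θ0=180°, θ1=0°, e=2]
1. extend(-1) → [θ0=180°, θ1=0°, e=1]
2. extend(-1) → [θ0=180°, θ1=0°, e=0]
no other 2-command option fits: unique.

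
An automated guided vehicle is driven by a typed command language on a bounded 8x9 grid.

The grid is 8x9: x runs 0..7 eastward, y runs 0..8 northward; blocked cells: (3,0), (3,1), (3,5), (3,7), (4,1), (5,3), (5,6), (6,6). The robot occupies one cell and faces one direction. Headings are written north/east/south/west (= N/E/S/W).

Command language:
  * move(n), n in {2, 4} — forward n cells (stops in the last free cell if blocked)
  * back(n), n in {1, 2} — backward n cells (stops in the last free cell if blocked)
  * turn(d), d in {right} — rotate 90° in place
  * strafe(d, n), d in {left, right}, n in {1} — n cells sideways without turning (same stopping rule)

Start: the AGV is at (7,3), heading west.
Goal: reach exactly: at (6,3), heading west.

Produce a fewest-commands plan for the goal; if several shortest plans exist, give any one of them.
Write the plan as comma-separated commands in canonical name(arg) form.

from: at (7,3), heading west
step 1 (move(2)): at (6,3), heading west
no 0-step plan works, so 1 is optimal.

move(2)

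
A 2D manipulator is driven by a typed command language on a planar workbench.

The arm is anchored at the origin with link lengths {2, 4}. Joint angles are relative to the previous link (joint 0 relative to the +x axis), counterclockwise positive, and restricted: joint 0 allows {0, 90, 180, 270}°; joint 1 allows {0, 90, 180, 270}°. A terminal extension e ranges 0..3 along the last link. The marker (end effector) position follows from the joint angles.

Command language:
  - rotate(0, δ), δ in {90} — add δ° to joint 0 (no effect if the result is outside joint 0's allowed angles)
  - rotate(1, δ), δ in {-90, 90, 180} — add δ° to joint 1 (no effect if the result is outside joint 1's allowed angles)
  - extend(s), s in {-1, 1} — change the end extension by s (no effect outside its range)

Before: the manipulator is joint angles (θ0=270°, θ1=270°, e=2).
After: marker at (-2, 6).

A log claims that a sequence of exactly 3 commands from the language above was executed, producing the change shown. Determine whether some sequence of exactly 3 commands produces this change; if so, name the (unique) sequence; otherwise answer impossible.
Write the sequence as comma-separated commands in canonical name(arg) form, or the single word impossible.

from: joint angles (θ0=270°, θ1=270°, e=2)
[1] after rotate(0, 90): joint angles (θ0=0°, θ1=270°, e=2)
[2] after rotate(0, 90): joint angles (θ0=90°, θ1=270°, e=2)
[3] after rotate(0, 90): joint angles (θ0=180°, θ1=270°, e=2)
all 216 alternatives checked — unique.

rotate(0, 90), rotate(0, 90), rotate(0, 90)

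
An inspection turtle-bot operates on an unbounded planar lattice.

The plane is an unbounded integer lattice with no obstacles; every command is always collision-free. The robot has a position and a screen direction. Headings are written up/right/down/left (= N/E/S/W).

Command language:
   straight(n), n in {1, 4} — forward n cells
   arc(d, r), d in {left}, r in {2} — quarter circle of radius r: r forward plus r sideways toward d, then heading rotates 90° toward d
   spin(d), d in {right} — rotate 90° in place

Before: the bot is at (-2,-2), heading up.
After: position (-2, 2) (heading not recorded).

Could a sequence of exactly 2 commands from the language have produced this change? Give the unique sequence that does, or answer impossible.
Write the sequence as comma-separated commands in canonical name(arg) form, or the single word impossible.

key: running spin(right) before straight(4) would end elsewhere — order is forced
initial: at (-2,-2), heading up
1. straight(4) → at (-2,2), heading up
2. spin(right) → at (-2,2), heading right
uniquely the one of 16 2-step routes that fits.

straight(4), spin(right)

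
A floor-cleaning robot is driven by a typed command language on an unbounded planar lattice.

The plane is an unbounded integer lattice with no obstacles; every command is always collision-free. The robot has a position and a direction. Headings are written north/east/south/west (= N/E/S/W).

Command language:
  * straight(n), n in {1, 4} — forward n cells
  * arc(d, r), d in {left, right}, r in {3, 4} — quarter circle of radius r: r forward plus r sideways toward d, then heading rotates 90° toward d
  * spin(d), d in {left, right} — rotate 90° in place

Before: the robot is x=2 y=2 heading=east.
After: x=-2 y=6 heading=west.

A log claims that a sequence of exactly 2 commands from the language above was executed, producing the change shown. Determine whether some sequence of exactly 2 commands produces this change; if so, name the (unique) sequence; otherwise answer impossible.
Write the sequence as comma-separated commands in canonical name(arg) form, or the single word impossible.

key: position moved to (-2,6) AND the heading swung to W — translation plus rotation needed
initial: x=2 y=2 heading=east
[1] after spin(left): x=2 y=2 heading=north
[2] after arc(left, 4): x=-2 y=6 heading=west
no rival 2-sequence matches.

spin(left), arc(left, 4)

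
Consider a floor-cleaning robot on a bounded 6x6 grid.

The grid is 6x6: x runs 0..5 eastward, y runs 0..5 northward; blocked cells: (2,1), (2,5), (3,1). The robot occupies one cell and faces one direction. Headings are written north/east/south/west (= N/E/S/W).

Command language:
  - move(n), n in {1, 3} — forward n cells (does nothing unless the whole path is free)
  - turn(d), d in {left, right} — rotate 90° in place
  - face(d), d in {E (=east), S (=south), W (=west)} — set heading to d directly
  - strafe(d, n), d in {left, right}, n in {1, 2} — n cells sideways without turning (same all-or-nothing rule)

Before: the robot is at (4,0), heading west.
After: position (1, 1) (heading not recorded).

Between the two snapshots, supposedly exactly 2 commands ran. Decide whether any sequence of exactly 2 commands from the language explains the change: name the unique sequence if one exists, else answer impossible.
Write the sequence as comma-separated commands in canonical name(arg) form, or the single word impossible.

key: running strafe(right, 1) before move(3) would end elsewhere — order is forced
initial: at (4,0), heading west
1. move(3) → at (1,0), heading west
2. strafe(right, 1) → at (1,1), heading west
no rival 2-sequence matches.

move(3), strafe(right, 1)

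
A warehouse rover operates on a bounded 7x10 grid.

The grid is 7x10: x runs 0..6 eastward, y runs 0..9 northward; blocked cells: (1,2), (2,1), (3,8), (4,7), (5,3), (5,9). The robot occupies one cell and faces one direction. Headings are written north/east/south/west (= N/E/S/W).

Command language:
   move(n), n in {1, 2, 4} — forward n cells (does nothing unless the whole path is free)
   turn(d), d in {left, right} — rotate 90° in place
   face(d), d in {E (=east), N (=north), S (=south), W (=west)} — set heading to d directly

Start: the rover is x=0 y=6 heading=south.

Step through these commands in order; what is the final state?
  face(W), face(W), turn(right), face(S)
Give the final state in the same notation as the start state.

begin: x=0 y=6 heading=south
[1] after face(W): x=0 y=6 heading=west
[2] after face(W): x=0 y=6 heading=west
[3] after turn(right): x=0 y=6 heading=north
[4] after face(S): x=0 y=6 heading=south

x=0 y=6 heading=south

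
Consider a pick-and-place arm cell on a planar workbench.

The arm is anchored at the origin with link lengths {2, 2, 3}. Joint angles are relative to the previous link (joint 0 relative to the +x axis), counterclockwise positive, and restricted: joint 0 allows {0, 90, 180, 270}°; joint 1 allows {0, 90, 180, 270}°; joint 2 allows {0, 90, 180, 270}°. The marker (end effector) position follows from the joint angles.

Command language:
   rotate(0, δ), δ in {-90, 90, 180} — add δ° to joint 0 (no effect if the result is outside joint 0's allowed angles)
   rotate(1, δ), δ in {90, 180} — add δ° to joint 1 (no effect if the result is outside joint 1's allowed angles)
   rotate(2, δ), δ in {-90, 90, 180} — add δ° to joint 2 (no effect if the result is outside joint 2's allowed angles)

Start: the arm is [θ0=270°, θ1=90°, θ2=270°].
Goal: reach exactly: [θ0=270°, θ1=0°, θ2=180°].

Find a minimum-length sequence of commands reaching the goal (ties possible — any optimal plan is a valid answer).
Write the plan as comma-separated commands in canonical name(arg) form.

begin: [θ0=270°, θ1=90°, θ2=270°]
step 1 (rotate(2, -90)): [θ0=270°, θ1=90°, θ2=180°]
step 2 (rotate(1, 180)): [θ0=270°, θ1=270°, θ2=180°]
step 3 (rotate(1, 90)): [θ0=270°, θ1=0°, θ2=180°]
minimal: 3 command(s), checked below 3.

rotate(2, -90), rotate(1, 180), rotate(1, 90)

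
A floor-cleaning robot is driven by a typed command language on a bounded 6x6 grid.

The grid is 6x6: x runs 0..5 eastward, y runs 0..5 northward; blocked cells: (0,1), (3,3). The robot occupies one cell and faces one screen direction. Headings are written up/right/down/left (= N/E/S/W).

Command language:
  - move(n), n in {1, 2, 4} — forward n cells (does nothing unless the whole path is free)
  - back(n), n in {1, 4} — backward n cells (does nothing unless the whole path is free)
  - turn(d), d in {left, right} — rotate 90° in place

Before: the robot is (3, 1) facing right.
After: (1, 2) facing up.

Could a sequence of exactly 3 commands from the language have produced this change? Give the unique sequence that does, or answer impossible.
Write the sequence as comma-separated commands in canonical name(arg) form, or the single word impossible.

checked all 3-command options: none fits.

impossible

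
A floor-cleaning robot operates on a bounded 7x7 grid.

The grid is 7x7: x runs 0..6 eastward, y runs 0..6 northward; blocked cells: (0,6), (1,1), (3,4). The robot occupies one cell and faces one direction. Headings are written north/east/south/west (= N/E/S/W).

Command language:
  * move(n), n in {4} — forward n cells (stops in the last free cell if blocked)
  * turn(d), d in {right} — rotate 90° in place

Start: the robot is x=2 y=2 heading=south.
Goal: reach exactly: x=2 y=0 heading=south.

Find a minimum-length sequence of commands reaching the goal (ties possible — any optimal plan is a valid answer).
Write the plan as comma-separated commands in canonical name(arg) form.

move(4)

from: x=2 y=2 heading=south
step 1 (move(4)): x=2 y=0 heading=south
minimal: 1 command(s), checked below 1.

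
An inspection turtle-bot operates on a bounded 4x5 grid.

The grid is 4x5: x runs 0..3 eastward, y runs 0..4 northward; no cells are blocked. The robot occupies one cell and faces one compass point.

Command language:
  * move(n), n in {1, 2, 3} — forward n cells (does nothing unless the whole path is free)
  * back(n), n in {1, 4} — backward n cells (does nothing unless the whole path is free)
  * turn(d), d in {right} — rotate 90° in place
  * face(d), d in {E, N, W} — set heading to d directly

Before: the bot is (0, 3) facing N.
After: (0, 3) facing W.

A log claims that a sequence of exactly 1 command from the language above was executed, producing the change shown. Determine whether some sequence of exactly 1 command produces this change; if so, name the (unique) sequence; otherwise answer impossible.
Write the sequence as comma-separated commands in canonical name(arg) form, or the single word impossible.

face(W)

key: parked at (0,3) the whole time — nothing moves the robot
from: (0, 3) facing N
t=1 face(W) ⇒ (0, 3) facing W
no other 1-command option fits: unique.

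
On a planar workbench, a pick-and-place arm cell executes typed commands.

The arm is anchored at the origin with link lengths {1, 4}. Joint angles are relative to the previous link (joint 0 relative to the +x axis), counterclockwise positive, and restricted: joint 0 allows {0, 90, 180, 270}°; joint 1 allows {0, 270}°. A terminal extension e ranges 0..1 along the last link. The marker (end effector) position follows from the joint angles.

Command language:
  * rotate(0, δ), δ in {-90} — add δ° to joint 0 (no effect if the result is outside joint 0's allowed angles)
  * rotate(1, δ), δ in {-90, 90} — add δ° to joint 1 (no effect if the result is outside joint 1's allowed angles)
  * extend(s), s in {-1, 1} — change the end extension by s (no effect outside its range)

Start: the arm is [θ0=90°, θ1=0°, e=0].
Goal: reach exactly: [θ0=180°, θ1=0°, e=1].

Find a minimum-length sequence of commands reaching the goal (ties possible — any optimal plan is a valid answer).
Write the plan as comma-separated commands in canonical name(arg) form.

rotate(0, -90), rotate(0, -90), rotate(0, -90), extend(1)

from: [θ0=90°, θ1=0°, e=0]
1. rotate(0, -90) → [θ0=0°, θ1=0°, e=0]
2. rotate(0, -90) → [θ0=270°, θ1=0°, e=0]
3. rotate(0, -90) → [θ0=180°, θ1=0°, e=0]
4. extend(1) → [θ0=180°, θ1=0°, e=1]
minimal: 4 command(s), checked below 4.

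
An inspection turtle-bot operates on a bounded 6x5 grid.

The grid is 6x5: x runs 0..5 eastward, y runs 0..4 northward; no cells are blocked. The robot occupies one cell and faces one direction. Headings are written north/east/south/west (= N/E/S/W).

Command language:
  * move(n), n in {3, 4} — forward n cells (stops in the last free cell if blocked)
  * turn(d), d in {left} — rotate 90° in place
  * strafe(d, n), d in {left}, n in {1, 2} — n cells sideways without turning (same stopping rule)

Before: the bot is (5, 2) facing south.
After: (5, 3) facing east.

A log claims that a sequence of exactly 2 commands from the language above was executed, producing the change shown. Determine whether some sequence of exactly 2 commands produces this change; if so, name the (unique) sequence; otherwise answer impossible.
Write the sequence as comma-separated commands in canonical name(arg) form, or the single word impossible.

turn(left), strafe(left, 1)

key: running strafe(left, 1) before turn(left) would end elsewhere — order is forced
from: (5, 2) facing south
t=1 turn(left) ⇒ (5, 2) facing east
t=2 strafe(left, 1) ⇒ (5, 3) facing east
all 25 alternatives checked — unique.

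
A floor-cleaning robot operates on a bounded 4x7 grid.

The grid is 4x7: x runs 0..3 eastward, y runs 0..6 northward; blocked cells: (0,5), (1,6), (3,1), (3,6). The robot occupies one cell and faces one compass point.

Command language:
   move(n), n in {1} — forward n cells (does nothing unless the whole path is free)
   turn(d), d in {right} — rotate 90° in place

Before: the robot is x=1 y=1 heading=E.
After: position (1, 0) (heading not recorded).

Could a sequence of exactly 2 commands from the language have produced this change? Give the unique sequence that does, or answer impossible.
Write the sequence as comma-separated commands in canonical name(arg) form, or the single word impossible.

turn(right), move(1)

key: order matters: swapping turn(right) and move(1) lands elsewhere
begin: x=1 y=1 heading=E
step 1 (turn(right)): x=1 y=1 heading=S
step 2 (move(1)): x=1 y=0 heading=S
uniquely the one of 4 2-step routes that fits.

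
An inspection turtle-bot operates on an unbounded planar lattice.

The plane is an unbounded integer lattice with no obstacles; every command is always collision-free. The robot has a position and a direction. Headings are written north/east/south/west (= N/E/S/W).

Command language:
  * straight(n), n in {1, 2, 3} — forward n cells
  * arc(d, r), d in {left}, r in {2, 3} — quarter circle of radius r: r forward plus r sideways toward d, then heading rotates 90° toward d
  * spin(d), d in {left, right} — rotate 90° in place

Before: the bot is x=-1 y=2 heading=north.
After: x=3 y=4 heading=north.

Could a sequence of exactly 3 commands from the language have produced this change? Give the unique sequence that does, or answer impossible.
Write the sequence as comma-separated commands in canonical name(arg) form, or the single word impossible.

key: still facing N at the end — net rotation zero over 3 steps
initial: x=-1 y=2 heading=north
step 1 (spin(right)): x=-1 y=2 heading=east
step 2 (straight(2)): x=1 y=2 heading=east
step 3 (arc(left, 2)): x=3 y=4 heading=north
no other 3-command option fits: unique.

spin(right), straight(2), arc(left, 2)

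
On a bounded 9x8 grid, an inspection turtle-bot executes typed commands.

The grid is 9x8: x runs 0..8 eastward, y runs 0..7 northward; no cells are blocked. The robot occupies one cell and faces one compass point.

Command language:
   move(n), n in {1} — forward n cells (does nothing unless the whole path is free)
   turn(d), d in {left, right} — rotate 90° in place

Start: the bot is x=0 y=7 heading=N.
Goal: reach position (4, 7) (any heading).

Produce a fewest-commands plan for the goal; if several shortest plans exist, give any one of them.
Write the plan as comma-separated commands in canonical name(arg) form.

t0: x=0 y=7 heading=N
[1] after turn(right): x=0 y=7 heading=E
[2] after move(1): x=1 y=7 heading=E
[3] after move(1): x=2 y=7 heading=E
[4] after move(1): x=3 y=7 heading=E
[5] after move(1): x=4 y=7 heading=E
minimal: 5 command(s), checked below 5.

turn(right), move(1), move(1), move(1), move(1)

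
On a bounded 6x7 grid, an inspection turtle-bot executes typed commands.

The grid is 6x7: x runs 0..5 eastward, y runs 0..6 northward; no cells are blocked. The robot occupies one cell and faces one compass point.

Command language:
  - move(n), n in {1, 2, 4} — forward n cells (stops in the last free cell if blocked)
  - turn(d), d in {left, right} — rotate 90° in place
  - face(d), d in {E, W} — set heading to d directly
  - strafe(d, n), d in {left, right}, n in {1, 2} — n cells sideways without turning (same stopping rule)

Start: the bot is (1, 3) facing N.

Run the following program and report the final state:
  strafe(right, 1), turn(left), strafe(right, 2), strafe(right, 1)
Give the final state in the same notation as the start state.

start: (1, 3) facing N
step 1 (strafe(right, 1)): (2, 3) facing N
step 2 (turn(left)): (2, 3) facing W
step 3 (strafe(right, 2)): (2, 5) facing W
step 4 (strafe(right, 1)): (2, 6) facing W

(2, 6) facing W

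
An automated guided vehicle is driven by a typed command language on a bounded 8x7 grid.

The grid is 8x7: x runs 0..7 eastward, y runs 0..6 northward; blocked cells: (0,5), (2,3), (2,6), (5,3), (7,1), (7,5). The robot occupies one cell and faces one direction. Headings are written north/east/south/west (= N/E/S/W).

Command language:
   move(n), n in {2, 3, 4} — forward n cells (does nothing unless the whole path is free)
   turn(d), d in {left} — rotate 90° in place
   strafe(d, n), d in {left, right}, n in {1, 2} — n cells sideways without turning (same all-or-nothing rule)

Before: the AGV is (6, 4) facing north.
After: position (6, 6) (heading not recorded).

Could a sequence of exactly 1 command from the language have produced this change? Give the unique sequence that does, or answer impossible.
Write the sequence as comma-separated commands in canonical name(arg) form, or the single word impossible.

move(2)

begin: (6, 4) facing north
1. move(2) → (6, 6) facing north
no other 1-command option fits: unique.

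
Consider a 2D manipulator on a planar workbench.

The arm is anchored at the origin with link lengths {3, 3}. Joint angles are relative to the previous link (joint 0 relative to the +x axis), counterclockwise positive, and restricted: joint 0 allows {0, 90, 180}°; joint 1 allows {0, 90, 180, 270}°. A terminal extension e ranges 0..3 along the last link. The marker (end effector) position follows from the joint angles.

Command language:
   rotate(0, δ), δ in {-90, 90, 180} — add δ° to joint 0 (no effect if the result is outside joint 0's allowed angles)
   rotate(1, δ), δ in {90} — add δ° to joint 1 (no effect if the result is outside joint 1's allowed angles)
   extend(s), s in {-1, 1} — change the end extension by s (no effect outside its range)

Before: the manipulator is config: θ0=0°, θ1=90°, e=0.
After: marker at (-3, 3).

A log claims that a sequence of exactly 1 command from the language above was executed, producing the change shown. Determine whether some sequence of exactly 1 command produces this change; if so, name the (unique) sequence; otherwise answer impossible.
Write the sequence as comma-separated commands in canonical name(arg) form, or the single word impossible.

rotate(0, 90)

begin: config: θ0=0°, θ1=90°, e=0
[1] after rotate(0, 90): config: θ0=90°, θ1=90°, e=0
no rival 1-sequence matches.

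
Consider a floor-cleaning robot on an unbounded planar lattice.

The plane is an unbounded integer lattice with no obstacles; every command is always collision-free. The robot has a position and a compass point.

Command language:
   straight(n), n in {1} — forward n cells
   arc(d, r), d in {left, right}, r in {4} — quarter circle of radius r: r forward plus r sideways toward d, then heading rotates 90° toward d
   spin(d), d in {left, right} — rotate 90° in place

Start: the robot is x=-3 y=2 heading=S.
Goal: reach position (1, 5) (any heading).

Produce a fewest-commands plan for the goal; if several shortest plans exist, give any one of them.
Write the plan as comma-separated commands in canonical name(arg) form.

straight(1), spin(left), arc(left, 4)

start: x=-3 y=2 heading=S
step 1 (straight(1)): x=-3 y=1 heading=S
step 2 (spin(left)): x=-3 y=1 heading=E
step 3 (arc(left, 4)): x=1 y=5 heading=N
shorter routes all fall short; 3 is best.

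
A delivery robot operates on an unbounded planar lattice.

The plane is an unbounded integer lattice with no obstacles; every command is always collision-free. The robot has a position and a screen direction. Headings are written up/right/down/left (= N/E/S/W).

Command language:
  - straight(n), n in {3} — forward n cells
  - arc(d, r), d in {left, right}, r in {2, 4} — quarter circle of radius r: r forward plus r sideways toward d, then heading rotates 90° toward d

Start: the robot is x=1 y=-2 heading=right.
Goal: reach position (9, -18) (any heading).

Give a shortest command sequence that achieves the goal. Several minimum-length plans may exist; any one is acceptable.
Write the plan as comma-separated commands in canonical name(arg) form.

arc(right, 4), arc(left, 4), arc(right, 4), arc(right, 4)

initial: x=1 y=-2 heading=right
t=1 arc(right, 4) ⇒ x=5 y=-6 heading=down
t=2 arc(left, 4) ⇒ x=9 y=-10 heading=right
t=3 arc(right, 4) ⇒ x=13 y=-14 heading=down
t=4 arc(right, 4) ⇒ x=9 y=-18 heading=left
no 3-step plan works, so 4 is optimal.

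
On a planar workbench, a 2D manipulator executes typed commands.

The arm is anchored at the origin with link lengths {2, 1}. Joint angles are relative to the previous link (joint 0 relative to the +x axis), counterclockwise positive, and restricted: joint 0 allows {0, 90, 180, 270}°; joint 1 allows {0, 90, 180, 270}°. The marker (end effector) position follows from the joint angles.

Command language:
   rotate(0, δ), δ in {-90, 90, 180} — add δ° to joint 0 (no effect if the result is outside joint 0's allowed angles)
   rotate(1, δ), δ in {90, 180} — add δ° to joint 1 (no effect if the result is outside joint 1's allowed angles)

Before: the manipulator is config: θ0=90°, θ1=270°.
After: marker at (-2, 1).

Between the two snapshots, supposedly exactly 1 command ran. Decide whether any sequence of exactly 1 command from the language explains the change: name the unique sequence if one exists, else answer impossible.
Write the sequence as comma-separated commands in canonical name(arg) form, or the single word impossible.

t0: config: θ0=90°, θ1=270°
t=1 rotate(0, 90) ⇒ config: θ0=180°, θ1=270°
no rival 1-sequence matches.

rotate(0, 90)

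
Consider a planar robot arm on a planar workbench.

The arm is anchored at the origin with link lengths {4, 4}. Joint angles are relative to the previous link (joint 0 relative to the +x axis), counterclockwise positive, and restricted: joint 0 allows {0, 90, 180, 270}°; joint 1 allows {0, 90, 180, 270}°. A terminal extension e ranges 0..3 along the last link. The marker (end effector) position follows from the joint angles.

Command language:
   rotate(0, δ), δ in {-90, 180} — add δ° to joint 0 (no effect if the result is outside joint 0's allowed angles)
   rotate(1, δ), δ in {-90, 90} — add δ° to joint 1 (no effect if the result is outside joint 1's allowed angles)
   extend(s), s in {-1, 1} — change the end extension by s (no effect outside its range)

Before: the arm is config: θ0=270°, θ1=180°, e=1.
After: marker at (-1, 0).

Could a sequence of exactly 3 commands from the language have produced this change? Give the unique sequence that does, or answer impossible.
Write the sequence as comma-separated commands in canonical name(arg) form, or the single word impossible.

begin: config: θ0=270°, θ1=180°, e=1
t=1 rotate(0, -90) ⇒ config: θ0=180°, θ1=180°, e=1
t=2 rotate(0, -90) ⇒ config: θ0=90°, θ1=180°, e=1
t=3 rotate(0, -90) ⇒ config: θ0=0°, θ1=180°, e=1
no other 3-command option fits: unique.

rotate(0, -90), rotate(0, -90), rotate(0, -90)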